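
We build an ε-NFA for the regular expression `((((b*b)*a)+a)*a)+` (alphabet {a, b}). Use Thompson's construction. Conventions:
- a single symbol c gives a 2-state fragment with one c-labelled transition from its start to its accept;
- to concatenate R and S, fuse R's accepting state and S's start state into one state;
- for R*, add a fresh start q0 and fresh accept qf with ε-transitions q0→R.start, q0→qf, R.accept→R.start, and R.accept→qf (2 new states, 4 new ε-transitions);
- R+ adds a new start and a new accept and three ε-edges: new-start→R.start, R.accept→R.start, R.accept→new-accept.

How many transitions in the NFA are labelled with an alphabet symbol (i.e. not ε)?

5

Building bottom-up:
Each of the 5 symbol leaves contributes exactly 1 symbol transition.
  b* = 1 symbol transition
  b*b = 2 symbol transitions
  (b*b)* = 2 symbol transitions
  (b*b)*a = 3 symbol transitions
  ((b*b)*a)+ = 3 symbol transitions
  ((b*b)*a)+a = 4 symbol transitions
  (((b*b)*a)+a)* = 4 symbol transitions
  (((b*b)*a)+a)*a = 5 symbol transitions
  ((((b*b)*a)+a)*a)+ = 5 symbol transitions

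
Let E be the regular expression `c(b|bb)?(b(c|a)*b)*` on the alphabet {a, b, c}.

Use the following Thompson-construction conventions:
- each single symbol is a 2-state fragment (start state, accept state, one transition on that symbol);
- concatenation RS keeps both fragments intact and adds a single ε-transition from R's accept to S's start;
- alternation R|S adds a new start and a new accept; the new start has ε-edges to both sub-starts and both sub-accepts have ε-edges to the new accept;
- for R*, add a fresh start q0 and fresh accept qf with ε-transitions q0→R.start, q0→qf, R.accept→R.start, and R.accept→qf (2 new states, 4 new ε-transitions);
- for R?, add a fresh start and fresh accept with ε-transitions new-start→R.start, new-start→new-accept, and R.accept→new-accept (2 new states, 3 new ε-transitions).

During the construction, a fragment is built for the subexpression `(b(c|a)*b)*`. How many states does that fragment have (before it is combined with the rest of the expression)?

14

Fragment for `(b(c|a)*b)*`:
Each of the 4 symbol leaves contributes a 2-state fragment.
  c|a = 6 states
  (c|a)* = 8 states
  b(c|a)*b = 12 states
  (b(c|a)*b)* = 14 states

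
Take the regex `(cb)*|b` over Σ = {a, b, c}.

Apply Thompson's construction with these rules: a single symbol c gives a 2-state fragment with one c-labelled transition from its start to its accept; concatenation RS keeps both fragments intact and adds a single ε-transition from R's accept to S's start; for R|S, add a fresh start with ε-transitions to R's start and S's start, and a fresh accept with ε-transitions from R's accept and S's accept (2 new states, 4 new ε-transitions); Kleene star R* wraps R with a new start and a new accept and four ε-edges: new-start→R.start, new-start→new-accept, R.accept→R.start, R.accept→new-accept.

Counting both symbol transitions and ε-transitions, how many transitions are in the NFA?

12

Building bottom-up:
Each of the 3 symbol leaves contributes 1 transition (1 symbol, 0 ε).
  cb → 3 transitions (2 symbol, 1 ε)
  (cb)* → 7 transitions (2 symbol, 5 ε)
  (cb)*|b → 12 transitions (3 symbol, 9 ε)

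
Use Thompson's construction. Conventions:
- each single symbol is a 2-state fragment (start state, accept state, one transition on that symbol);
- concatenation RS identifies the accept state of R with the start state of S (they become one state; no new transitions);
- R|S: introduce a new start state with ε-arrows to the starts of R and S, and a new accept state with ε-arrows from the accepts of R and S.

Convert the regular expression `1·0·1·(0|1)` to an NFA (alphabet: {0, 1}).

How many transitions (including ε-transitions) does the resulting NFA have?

9

Bottom-up over the parse tree:
Each of the 5 symbol leaves contributes 1 transition (1 symbol, 0 ε).
  0|1 → 6 transitions (2 symbol, 4 ε)
  1·0·1·(0|1) → 9 transitions (5 symbol, 4 ε)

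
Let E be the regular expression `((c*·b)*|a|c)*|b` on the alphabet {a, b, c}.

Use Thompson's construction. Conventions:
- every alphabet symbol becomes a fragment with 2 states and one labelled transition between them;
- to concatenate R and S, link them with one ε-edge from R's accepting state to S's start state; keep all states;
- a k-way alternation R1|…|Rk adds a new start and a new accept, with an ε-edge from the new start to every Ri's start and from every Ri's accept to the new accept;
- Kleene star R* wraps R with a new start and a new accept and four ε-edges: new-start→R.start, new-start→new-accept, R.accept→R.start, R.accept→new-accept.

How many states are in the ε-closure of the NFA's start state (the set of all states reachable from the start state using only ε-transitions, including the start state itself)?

Compute the ε-closure size of each fragment's start state recursively; a symbol fragment's start has no outgoing ε-edge, so its closure is just itself (size 1).
  c* : new start has ε-edges to the inner start and to the new accept, so |ε-closure| = 2 + 1 = 3
  c*·b : the left operand accepts ε, so the closure extends into the next operand (via the concat ε-link); |ε-closure| = 3 + 1 = 4
  (c*·b)* : new start has ε-edges to the inner start and to the new accept, so |ε-closure| = 2 + 4 = 6
  (c*·b)*|a|c : |ε-closure| = 1 (new start) + (6 + 1 + 1) + 1 (new accept, since some branch ε-reaches its own accept) = 10
  ((c*·b)*|a|c)* : new start has ε-edges to the inner start and to the new accept, so |ε-closure| = 2 + 10 = 12
  ((c*·b)*|a|c)*|b : |ε-closure| = 1 (new start) + (12 + 1) + 1 (new accept, since some branch ε-reaches its own accept) = 15

15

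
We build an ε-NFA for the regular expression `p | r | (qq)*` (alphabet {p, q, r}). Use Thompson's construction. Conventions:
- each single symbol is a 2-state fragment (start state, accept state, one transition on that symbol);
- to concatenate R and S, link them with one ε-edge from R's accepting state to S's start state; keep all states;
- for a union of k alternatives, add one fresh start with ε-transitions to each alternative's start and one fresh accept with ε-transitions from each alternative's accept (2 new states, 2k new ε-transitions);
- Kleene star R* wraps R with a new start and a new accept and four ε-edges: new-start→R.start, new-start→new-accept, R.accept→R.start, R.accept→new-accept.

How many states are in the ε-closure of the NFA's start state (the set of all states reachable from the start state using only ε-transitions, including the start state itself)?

Work bottom-up. For each fragment F, track |ε-closure(F.start)| and whether F's accept lies in that closure (i.e. whether F accepts ε). A single-symbol fragment has closure size 1 and does not accept ε.
  qq → same as the first factor's closure: C = 1
  (qq)* → new start has ε-edges to the inner start and to the new accept, so C = 2 + 1 = 3
  p | r | (qq)* → new start ε-reaches every alternative's start; at least one alternative accepts ε, so the union's new accept is reached too: C = 1 + 1 + 1 + 3 + 1 = 7

7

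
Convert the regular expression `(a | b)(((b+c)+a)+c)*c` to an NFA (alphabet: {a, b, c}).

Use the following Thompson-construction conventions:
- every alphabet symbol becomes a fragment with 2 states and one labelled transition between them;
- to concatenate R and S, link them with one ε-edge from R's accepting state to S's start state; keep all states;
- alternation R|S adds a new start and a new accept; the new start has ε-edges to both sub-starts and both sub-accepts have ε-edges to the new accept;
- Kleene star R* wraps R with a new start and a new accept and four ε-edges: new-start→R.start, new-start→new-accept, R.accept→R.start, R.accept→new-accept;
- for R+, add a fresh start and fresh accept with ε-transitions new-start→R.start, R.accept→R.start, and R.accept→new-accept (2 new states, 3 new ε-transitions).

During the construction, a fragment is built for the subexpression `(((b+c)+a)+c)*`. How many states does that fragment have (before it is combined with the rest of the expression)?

16

Fragment for `(((b+c)+a)+c)*`:
Each of the 4 symbol leaves contributes a 2-state fragment.
  b+ — 4 states
  b+c — 6 states
  (b+c)+ — 8 states
  (b+c)+a — 10 states
  ((b+c)+a)+ — 12 states
  ((b+c)+a)+c — 14 states
  (((b+c)+a)+c)* — 16 states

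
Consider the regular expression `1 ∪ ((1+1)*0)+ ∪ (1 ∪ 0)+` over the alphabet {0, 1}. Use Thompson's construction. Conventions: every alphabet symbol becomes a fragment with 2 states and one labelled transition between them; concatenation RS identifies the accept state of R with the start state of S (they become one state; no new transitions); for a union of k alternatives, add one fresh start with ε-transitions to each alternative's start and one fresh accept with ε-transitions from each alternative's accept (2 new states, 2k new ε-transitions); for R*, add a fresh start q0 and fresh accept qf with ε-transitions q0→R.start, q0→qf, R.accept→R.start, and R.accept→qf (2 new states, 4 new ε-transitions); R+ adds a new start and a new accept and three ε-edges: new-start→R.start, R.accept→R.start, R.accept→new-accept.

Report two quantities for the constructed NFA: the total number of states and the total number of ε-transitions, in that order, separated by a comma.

22, 23

Per subexpression:
Each of the 6 symbol leaves contributes 2 states and 0 ε-transitions.
  1+ → 4 states, 3 ε-transitions
  1+1 → 5 states, 3 ε-transitions
  (1+1)* → 7 states, 7 ε-transitions
  (1+1)*0 → 8 states, 7 ε-transitions
  ((1+1)*0)+ → 10 states, 10 ε-transitions
  1 ∪ 0 → 6 states, 4 ε-transitions
  (1 ∪ 0)+ → 8 states, 7 ε-transitions
  1 ∪ ((1+1)*0)+ ∪ (1 ∪ 0)+ → 22 states, 23 ε-transitions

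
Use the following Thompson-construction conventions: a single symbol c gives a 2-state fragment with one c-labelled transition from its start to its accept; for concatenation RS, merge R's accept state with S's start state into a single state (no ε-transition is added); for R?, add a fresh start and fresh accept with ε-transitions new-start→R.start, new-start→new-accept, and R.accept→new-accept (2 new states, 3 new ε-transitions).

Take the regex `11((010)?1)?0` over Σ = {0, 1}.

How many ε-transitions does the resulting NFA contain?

6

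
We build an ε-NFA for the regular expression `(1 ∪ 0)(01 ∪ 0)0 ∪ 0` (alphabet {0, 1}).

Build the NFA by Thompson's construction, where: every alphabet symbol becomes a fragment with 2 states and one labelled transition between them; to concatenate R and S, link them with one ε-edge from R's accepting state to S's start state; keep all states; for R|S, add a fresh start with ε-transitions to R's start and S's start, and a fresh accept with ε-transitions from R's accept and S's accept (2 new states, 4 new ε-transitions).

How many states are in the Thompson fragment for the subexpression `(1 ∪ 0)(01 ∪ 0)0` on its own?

16

Fragment for `(1 ∪ 0)(01 ∪ 0)0`:
Each of the 6 symbol leaves contributes a 2-state fragment.
  1 ∪ 0 → 6 states
  01 → 4 states
  01 ∪ 0 → 8 states
  (1 ∪ 0)(01 ∪ 0)0 → 16 states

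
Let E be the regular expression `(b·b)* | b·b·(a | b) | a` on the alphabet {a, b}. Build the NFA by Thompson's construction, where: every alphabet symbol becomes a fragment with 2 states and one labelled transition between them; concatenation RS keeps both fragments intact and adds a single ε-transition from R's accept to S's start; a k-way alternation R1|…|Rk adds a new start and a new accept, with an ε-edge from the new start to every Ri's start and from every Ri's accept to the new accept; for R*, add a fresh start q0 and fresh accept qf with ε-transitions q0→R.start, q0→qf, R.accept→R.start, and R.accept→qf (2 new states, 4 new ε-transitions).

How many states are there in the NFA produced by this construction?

Bottom-up over the parse tree:
Each of the 7 symbol leaves contributes a 2-state fragment.
  b·b = 4 states
  (b·b)* = 6 states
  a | b = 6 states
  b·b·(a | b) = 10 states
  (b·b)* | b·b·(a | b) | a = 20 states

20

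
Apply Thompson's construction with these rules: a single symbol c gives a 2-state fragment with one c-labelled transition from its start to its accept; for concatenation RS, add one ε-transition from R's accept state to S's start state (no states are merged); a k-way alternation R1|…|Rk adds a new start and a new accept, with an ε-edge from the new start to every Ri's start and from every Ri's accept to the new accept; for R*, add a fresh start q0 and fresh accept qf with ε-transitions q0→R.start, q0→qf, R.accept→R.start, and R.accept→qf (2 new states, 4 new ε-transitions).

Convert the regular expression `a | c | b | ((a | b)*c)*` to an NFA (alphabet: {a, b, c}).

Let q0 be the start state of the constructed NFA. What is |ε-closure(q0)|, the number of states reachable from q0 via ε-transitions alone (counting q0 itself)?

Let C(F) = |ε-closure(F.start)| within fragment F, and note whether F accepts ε. Symbol fragments have C = 1 and do not accept ε. Then:
  a | b — new start ε-reaches every alternative's start; none of them accept ε, so the new accept is not reached: |closure| = 1 + 1 + 1 = 3
  (a | b)* — the star's fresh start ε-reaches both the body's start and the fresh accept: |closure| = 2 + 3 = 5
  (a | b)*c — the left operand accepts ε, so the closure extends into the next operand (via the concat ε-link); |closure| = 5 + 1 = 6
  ((a | b)*c)* — |closure| = 1 (new start) + 6 (body) + 1 (new accept) = 8
  a | c | b | ((a | b)*c)* — |closure| = 1 (new start) + (1 + 1 + 1 + 8) + 1 (new accept, since some branch ε-reaches its own accept) = 13

13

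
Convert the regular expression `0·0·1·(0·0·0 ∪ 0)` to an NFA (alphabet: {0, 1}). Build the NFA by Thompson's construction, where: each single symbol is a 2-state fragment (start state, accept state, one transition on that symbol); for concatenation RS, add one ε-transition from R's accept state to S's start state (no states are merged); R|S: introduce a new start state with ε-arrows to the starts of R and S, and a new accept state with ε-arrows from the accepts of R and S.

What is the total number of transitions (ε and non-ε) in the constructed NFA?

16

Building bottom-up:
Each of the 7 symbol leaves contributes 1 transition (1 symbol, 0 ε).
  0·0·0 = 5 transitions (3 symbol, 2 ε)
  0·0·0 ∪ 0 = 10 transitions (4 symbol, 6 ε)
  0·0·1·(0·0·0 ∪ 0) = 16 transitions (7 symbol, 9 ε)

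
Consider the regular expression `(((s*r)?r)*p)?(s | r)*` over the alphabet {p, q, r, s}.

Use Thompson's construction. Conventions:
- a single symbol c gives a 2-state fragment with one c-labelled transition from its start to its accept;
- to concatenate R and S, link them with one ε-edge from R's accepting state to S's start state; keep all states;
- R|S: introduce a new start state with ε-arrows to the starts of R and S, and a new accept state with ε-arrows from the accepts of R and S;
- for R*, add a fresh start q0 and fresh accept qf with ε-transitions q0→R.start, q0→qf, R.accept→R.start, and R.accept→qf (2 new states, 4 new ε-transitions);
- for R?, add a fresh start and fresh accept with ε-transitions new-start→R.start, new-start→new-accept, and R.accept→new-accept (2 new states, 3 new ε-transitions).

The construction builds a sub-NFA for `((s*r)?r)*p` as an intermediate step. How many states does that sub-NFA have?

Fragment for `((s*r)?r)*p`:
Each of the 4 symbol leaves contributes a 2-state fragment.
  s* = 4 states
  s*r = 6 states
  (s*r)? = 8 states
  (s*r)?r = 10 states
  ((s*r)?r)* = 12 states
  ((s*r)?r)*p = 14 states

14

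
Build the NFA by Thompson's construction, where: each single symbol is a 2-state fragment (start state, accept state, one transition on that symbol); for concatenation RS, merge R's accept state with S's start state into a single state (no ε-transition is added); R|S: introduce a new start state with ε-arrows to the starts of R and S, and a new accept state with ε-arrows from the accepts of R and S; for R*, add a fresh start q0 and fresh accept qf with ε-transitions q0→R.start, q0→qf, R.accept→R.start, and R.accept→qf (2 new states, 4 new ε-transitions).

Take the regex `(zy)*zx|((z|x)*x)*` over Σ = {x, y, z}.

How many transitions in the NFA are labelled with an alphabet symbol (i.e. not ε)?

Building bottom-up:
Each of the 7 symbol leaves contributes exactly 1 symbol transition.
  zy : 2 symbol transitions
  (zy)* : 2 symbol transitions
  (zy)*zx : 4 symbol transitions
  z|x : 2 symbol transitions
  (z|x)* : 2 symbol transitions
  (z|x)*x : 3 symbol transitions
  ((z|x)*x)* : 3 symbol transitions
  (zy)*zx|((z|x)*x)* : 7 symbol transitions

7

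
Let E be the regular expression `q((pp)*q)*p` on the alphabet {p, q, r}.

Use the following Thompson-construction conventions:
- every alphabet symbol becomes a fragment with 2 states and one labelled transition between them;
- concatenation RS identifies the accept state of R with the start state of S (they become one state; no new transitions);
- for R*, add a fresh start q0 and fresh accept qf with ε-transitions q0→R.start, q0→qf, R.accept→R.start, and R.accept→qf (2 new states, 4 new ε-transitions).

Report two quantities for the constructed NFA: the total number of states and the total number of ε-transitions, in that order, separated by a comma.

By structural recursion:
Each of the 5 symbol leaves contributes 2 states and 0 ε-transitions.
  pp = 3 states, 0 ε-transitions
  (pp)* = 5 states, 4 ε-transitions
  (pp)*q = 6 states, 4 ε-transitions
  ((pp)*q)* = 8 states, 8 ε-transitions
  q((pp)*q)*p = 10 states, 8 ε-transitions

10, 8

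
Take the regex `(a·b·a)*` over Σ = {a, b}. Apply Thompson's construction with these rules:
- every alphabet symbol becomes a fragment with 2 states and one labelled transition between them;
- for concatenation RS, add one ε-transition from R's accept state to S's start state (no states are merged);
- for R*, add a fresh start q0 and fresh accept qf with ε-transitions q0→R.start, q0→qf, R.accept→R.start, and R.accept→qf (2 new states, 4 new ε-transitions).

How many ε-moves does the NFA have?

6

Recursing over subexpressions:
Each of the 3 symbol leaves contributes 0 ε-transitions.
  a·b·a : 2 ε-transitions
  (a·b·a)* : 6 ε-transitions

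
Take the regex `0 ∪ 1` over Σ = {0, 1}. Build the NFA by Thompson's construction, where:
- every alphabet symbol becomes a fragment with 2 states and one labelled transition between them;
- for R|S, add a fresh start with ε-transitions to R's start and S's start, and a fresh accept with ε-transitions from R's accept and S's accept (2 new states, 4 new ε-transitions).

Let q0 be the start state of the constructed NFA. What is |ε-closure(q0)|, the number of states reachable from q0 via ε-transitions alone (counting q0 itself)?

Let C(F) = |ε-closure(F.start)| within fragment F, and note whether F accepts ε. Symbol fragments have C = 1 and do not accept ε. Then:
  0 ∪ 1 → |ε-closure| = 1 + 1 + 1 = 3 (the new accept is not ε-reachable since no branch accepts ε)

3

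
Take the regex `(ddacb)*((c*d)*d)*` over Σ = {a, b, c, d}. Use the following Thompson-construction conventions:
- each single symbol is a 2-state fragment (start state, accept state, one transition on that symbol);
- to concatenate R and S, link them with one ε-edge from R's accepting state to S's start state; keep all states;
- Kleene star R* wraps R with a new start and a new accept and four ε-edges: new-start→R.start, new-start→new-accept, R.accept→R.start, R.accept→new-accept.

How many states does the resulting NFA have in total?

24

Recursing over subexpressions:
Each of the 8 symbol leaves contributes a 2-state fragment.
  ddacb : 10 states
  (ddacb)* : 12 states
  c* : 4 states
  c*d : 6 states
  (c*d)* : 8 states
  (c*d)*d : 10 states
  ((c*d)*d)* : 12 states
  (ddacb)*((c*d)*d)* : 24 states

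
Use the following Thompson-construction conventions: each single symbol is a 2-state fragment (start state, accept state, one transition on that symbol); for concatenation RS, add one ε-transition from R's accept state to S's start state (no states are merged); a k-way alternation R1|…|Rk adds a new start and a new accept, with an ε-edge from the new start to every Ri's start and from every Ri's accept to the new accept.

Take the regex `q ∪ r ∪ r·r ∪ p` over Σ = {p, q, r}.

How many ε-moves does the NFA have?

9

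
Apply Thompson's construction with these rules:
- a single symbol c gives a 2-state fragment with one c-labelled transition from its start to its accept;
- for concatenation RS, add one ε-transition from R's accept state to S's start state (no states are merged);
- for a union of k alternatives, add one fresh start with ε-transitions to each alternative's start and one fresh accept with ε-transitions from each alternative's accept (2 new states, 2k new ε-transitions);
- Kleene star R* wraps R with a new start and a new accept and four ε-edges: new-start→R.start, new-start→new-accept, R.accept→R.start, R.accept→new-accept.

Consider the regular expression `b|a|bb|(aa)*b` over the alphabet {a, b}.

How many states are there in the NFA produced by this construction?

18

Building bottom-up:
Each of the 7 symbol leaves contributes a 2-state fragment.
  bb : 4 states
  aa : 4 states
  (aa)* : 6 states
  (aa)*b : 8 states
  b|a|bb|(aa)*b : 18 states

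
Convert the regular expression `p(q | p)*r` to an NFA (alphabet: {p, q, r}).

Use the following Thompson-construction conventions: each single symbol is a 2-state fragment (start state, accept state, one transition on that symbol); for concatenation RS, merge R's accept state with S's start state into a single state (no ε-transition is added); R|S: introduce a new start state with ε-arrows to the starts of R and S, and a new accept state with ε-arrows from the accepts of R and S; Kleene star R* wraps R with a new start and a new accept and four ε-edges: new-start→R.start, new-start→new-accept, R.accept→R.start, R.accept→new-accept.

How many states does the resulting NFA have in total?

10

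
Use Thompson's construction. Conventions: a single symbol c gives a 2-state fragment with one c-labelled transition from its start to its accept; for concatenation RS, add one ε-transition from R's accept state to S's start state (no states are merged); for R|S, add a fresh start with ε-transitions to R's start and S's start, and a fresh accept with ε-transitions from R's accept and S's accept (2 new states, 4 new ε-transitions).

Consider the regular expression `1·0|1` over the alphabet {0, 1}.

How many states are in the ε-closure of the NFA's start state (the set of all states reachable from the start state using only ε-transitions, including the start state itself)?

Compute the ε-closure size of each fragment's start state recursively; a symbol fragment's start has no outgoing ε-edge, so its closure is just itself (size 1).
  1·0 → same as the first factor's closure: |ε-closure| = 1
  1·0|1 → new start ε-reaches every alternative's start; none of them accept ε, so the new accept is not reached: |ε-closure| = 1 + 1 + 1 = 3

3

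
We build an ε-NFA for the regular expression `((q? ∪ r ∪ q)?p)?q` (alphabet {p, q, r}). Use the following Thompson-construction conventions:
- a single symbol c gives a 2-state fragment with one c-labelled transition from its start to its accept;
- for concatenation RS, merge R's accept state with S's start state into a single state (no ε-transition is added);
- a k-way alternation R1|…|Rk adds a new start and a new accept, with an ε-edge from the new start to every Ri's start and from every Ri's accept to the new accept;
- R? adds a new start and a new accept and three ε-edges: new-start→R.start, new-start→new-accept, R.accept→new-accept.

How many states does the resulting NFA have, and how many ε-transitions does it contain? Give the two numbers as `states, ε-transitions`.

16, 15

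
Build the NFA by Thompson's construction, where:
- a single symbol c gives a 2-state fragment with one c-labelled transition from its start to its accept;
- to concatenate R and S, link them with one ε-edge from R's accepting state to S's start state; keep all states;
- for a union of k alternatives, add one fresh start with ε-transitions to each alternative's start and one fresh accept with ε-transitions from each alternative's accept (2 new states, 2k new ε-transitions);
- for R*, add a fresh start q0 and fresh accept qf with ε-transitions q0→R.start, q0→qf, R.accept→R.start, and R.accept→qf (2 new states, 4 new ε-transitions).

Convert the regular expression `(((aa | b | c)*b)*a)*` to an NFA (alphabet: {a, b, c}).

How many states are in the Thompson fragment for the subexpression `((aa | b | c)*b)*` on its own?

16

Fragment for `((aa | b | c)*b)*`:
Each of the 5 symbol leaves contributes a 2-state fragment.
  aa — 4 states
  aa | b | c — 10 states
  (aa | b | c)* — 12 states
  (aa | b | c)*b — 14 states
  ((aa | b | c)*b)* — 16 states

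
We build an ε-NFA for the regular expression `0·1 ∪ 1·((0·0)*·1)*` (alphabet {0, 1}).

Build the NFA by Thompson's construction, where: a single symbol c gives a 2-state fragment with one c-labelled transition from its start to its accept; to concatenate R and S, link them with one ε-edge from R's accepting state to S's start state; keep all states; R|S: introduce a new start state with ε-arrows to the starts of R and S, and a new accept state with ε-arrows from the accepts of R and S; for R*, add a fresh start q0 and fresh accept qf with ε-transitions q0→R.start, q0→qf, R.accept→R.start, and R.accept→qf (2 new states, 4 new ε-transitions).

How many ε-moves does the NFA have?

Bottom-up over the parse tree:
Each of the 6 symbol leaves contributes 0 ε-transitions.
  0·1 : 1 ε-transition
  0·0 : 1 ε-transition
  (0·0)* : 5 ε-transitions
  (0·0)*·1 : 6 ε-transitions
  ((0·0)*·1)* : 10 ε-transitions
  1·((0·0)*·1)* : 11 ε-transitions
  0·1 ∪ 1·((0·0)*·1)* : 16 ε-transitions

16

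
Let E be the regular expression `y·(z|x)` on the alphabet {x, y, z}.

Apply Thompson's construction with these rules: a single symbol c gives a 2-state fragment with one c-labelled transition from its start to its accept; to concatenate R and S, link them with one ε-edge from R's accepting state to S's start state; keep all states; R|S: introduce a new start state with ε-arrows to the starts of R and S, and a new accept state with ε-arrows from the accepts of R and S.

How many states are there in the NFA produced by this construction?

8

Building bottom-up:
Each of the 3 symbol leaves contributes a 2-state fragment.
  z|x = 6 states
  y·(z|x) = 8 states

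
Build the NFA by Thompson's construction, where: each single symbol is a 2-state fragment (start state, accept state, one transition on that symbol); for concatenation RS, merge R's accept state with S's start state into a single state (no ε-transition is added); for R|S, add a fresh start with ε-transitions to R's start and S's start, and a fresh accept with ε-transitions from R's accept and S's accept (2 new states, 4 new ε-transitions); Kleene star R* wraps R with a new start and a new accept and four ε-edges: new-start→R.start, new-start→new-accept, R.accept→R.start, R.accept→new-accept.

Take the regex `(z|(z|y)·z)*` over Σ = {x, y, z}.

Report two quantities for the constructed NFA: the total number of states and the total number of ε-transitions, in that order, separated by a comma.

Bottom-up over the parse tree:
Each of the 4 symbol leaves contributes 2 states and 0 ε-transitions.
  z|y : 6 states, 4 ε-transitions
  (z|y)·z : 7 states, 4 ε-transitions
  z|(z|y)·z : 11 states, 8 ε-transitions
  (z|(z|y)·z)* : 13 states, 12 ε-transitions

13, 12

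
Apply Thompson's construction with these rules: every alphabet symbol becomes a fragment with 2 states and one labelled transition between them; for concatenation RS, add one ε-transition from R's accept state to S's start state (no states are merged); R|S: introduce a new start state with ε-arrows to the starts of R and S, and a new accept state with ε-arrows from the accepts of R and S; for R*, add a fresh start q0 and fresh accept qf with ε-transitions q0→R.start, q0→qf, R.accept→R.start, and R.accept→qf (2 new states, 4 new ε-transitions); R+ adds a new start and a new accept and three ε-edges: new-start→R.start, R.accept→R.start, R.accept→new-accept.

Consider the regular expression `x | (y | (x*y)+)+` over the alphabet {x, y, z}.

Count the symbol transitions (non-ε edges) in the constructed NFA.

Recursing over subexpressions:
Each of the 4 symbol leaves contributes exactly 1 symbol transition.
  x* = 1 symbol transition
  x*y = 2 symbol transitions
  (x*y)+ = 2 symbol transitions
  y | (x*y)+ = 3 symbol transitions
  (y | (x*y)+)+ = 3 symbol transitions
  x | (y | (x*y)+)+ = 4 symbol transitions

4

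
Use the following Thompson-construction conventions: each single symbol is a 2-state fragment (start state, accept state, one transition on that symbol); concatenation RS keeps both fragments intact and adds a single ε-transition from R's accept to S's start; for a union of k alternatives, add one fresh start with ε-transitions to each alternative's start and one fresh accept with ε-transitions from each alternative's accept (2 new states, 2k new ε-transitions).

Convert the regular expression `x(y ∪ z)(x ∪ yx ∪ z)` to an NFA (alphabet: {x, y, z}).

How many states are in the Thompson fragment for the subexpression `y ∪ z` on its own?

Fragment for `y ∪ z`:
Each of the 2 symbol leaves contributes a 2-state fragment.
  y ∪ z → 6 states

6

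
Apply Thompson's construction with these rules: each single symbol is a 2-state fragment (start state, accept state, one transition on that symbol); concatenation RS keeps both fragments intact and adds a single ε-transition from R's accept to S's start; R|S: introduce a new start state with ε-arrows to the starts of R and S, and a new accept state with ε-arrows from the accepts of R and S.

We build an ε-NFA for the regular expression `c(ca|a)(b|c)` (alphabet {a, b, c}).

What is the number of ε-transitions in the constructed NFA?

11

Building bottom-up:
Each of the 6 symbol leaves contributes 0 ε-transitions.
  ca = 1 ε-transition
  ca|a = 5 ε-transitions
  b|c = 4 ε-transitions
  c(ca|a)(b|c) = 11 ε-transitions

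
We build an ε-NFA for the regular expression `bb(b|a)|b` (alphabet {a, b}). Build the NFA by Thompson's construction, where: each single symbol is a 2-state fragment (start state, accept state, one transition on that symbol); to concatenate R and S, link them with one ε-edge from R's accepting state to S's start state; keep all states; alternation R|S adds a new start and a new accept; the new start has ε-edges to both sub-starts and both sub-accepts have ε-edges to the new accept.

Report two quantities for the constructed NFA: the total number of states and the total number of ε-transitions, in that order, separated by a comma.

14, 10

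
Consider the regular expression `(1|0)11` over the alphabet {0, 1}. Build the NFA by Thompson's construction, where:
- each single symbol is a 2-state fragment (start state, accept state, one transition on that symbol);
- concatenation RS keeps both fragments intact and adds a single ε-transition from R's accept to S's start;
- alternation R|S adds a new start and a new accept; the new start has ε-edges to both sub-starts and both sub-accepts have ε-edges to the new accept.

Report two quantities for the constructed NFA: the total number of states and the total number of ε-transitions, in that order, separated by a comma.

10, 6

Recursing over subexpressions:
Each of the 4 symbol leaves contributes 2 states and 0 ε-transitions.
  1|0 = 6 states, 4 ε-transitions
  (1|0)11 = 10 states, 6 ε-transitions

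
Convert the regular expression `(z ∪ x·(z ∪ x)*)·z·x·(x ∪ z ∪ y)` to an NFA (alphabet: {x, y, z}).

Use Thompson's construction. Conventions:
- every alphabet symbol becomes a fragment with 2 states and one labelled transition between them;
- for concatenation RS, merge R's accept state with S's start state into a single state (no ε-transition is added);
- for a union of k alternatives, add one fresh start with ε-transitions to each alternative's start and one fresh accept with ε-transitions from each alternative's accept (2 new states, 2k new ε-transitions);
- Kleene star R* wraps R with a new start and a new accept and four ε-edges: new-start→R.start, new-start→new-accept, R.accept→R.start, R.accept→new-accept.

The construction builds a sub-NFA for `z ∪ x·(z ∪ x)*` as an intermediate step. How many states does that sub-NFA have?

13

Fragment for `z ∪ x·(z ∪ x)*`:
Each of the 4 symbol leaves contributes a 2-state fragment.
  z ∪ x — 6 states
  (z ∪ x)* — 8 states
  x·(z ∪ x)* — 9 states
  z ∪ x·(z ∪ x)* — 13 states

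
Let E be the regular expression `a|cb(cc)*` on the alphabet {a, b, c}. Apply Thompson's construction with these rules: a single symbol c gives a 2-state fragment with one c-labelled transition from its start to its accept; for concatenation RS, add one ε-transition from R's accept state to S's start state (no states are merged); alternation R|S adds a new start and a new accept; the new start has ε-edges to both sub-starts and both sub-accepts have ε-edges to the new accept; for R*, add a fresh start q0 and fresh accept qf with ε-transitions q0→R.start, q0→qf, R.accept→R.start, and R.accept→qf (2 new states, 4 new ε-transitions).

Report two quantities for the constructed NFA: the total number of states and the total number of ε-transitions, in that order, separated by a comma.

14, 11

Per subexpression:
Each of the 5 symbol leaves contributes 2 states and 0 ε-transitions.
  cc = 4 states, 1 ε-transition
  (cc)* = 6 states, 5 ε-transitions
  cb(cc)* = 10 states, 7 ε-transitions
  a|cb(cc)* = 14 states, 11 ε-transitions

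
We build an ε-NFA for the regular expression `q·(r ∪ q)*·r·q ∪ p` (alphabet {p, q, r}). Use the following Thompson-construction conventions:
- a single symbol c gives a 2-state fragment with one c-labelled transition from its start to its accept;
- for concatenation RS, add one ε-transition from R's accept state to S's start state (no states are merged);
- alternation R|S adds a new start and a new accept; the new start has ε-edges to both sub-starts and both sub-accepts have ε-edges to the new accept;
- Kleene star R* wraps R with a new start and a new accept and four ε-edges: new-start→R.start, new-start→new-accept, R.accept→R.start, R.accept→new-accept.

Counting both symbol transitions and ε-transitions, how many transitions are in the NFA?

Per subexpression:
Each of the 6 symbol leaves contributes 1 transition (1 symbol, 0 ε).
  r ∪ q = 6 transitions (2 symbol, 4 ε)
  (r ∪ q)* = 10 transitions (2 symbol, 8 ε)
  q·(r ∪ q)*·r·q = 16 transitions (5 symbol, 11 ε)
  q·(r ∪ q)*·r·q ∪ p = 21 transitions (6 symbol, 15 ε)

21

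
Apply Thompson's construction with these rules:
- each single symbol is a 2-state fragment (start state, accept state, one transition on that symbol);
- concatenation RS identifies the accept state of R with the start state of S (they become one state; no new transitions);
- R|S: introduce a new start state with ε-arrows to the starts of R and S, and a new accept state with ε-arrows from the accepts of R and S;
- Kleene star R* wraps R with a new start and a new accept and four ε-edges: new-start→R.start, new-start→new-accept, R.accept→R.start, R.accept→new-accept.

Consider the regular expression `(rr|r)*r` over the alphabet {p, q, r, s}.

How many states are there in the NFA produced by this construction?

10

Per subexpression:
Each of the 4 symbol leaves contributes a 2-state fragment.
  rr — 3 states
  rr|r — 7 states
  (rr|r)* — 9 states
  (rr|r)*r — 10 states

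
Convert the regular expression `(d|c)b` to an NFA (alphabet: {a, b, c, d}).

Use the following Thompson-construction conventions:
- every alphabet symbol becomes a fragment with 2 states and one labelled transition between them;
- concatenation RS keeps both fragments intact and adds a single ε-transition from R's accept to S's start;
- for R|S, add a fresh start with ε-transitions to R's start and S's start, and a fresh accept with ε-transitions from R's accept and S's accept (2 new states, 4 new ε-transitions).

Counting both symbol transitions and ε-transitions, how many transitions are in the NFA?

By structural recursion:
Each of the 3 symbol leaves contributes 1 transition (1 symbol, 0 ε).
  d|c → 6 transitions (2 symbol, 4 ε)
  (d|c)b → 8 transitions (3 symbol, 5 ε)

8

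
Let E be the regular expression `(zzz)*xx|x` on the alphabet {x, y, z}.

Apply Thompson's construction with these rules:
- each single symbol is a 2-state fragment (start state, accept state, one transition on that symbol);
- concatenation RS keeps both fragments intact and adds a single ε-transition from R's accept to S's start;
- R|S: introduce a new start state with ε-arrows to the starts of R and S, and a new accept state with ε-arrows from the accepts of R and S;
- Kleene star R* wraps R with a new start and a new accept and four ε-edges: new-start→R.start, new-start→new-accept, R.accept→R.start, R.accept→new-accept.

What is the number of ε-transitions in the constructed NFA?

12

By structural recursion:
Each of the 6 symbol leaves contributes 0 ε-transitions.
  zzz = 2 ε-transitions
  (zzz)* = 6 ε-transitions
  (zzz)*xx = 8 ε-transitions
  (zzz)*xx|x = 12 ε-transitions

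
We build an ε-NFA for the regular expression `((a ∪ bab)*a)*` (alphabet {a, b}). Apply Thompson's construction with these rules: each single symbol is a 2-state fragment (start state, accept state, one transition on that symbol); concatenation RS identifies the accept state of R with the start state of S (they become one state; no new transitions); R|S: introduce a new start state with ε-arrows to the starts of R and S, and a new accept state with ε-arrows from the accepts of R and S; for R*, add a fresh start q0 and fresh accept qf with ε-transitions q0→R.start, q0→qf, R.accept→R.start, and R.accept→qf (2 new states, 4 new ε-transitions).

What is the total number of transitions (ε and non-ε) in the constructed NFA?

17

Bottom-up over the parse tree:
Each of the 5 symbol leaves contributes 1 transition (1 symbol, 0 ε).
  bab — 3 transitions (3 symbol, 0 ε)
  a ∪ bab — 8 transitions (4 symbol, 4 ε)
  (a ∪ bab)* — 12 transitions (4 symbol, 8 ε)
  (a ∪ bab)*a — 13 transitions (5 symbol, 8 ε)
  ((a ∪ bab)*a)* — 17 transitions (5 symbol, 12 ε)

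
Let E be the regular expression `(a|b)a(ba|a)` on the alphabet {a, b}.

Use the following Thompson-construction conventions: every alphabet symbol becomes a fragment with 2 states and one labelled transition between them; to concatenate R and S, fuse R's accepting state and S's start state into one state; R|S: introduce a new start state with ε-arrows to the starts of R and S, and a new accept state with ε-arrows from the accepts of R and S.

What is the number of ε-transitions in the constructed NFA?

8

Building bottom-up:
Each of the 6 symbol leaves contributes 0 ε-transitions.
  a|b — 4 ε-transitions
  ba — 0 ε-transitions
  ba|a — 4 ε-transitions
  (a|b)a(ba|a) — 8 ε-transitions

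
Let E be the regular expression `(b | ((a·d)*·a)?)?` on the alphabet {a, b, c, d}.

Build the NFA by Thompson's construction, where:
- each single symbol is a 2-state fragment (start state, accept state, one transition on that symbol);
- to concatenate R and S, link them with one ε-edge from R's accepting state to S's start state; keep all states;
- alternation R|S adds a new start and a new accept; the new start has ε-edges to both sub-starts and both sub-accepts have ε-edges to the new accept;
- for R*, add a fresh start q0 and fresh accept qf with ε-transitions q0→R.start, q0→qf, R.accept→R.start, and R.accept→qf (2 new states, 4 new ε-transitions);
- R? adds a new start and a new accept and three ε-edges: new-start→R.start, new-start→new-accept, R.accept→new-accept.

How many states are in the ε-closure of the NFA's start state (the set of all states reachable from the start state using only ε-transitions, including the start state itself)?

Compute the ε-closure size of each fragment's start state recursively; a symbol fragment's start has no outgoing ε-edge, so its closure is just itself (size 1).
  a·d → same as the first factor's closure: |ε-closure| = 1
  (a·d)* → |ε-closure| = 1 (new start) + 1 (body) + 1 (new accept) = 3
  (a·d)*·a → |ε-closure| = 3 + 1 = 4 (closure spills across the concat boundary because the left factor accepts ε)
  ((a·d)*·a)? → new start has ε-edges to the inner start and to the new accept, so |ε-closure| = 2 + 4 = 6
  b | ((a·d)*·a)? → new start ε-reaches every alternative's start; at least one alternative accepts ε, so the union's new accept is reached too: |ε-closure| = 1 + 1 + 6 + 1 = 9
  (b | ((a·d)*·a)?)? → |ε-closure| = 1 (new start) + 9 (body) + 1 (new accept, via ε) = 11

11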